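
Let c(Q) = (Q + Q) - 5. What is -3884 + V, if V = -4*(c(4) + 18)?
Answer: -3968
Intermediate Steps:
c(Q) = -5 + 2*Q (c(Q) = 2*Q - 5 = -5 + 2*Q)
V = -84 (V = -4*((-5 + 2*4) + 18) = -4*((-5 + 8) + 18) = -4*(3 + 18) = -4*21 = -84)
-3884 + V = -3884 - 84 = -3968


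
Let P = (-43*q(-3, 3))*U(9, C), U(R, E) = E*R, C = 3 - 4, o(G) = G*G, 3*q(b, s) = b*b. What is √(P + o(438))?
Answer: 3*√21445 ≈ 439.32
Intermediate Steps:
q(b, s) = b²/3 (q(b, s) = (b*b)/3 = b²/3)
o(G) = G²
C = -1
P = 1161 (P = (-43*(-3)²/3)*(-1*9) = -43*9/3*(-9) = -43*3*(-9) = -129*(-9) = 1161)
√(P + o(438)) = √(1161 + 438²) = √(1161 + 191844) = √193005 = 3*√21445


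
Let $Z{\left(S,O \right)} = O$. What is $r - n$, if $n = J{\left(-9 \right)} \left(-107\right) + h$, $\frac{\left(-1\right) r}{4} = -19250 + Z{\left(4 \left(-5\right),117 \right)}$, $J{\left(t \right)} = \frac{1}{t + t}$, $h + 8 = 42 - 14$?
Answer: $\frac{1377109}{18} \approx 76506.0$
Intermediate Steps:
$h = 20$ ($h = -8 + \left(42 - 14\right) = -8 + 28 = 20$)
$J{\left(t \right)} = \frac{1}{2 t}$
$r = 76532$ ($r = - 4 \left(-19250 + 117\right) = \left(-4\right) \left(-19133\right) = 76532$)
$n = \frac{467}{18}$ ($n = \frac{1}{2 \left(-9\right)} \left(-107\right) + 20 = \frac{1}{2} \left(- \frac{1}{9}\right) \left(-107\right) + 20 = \left(- \frac{1}{18}\right) \left(-107\right) + 20 = \frac{107}{18} + 20 = \frac{467}{18} \approx 25.944$)
$r - n = 76532 - \frac{467}{18} = \frac{1377109}{18}$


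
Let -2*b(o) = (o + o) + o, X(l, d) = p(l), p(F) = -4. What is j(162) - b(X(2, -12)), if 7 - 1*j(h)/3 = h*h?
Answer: -78717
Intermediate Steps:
X(l, d) = -4
b(o) = -3*o/2 (b(o) = -((o + o) + o)/2 = -(2*o + o)/2 = -3*o/2)
j(h) = 21 - 3*h² (j(h) = 21 - 3*h*h = 21 - 3*h²)
j(162) - b(X(2, -12)) = (21 - 3*162²) - (-3)*(-4)/2 = (21 - 3*26244) - 1*6 = (21 - 78732) - 6 = -78711 - 6 = -78717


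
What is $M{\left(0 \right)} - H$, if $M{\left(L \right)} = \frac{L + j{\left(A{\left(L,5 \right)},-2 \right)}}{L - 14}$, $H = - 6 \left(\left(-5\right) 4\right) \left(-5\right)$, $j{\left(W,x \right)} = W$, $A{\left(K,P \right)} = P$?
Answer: $\frac{8395}{14} \approx 599.64$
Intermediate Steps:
$H = -600$ ($H = \left(-6\right) \left(-20\right) \left(-5\right) = 120 \left(-5\right) = -600$)
$M{\left(L \right)} = \frac{5 + L}{-14 + L}$ ($M{\left(L \right)} = \frac{L + 5}{L - 14} = \frac{5 + L}{-14 + L}$)
$M{\left(0 \right)} - H = \frac{5 + 0}{-14 + 0} - -600 = \frac{1}{-14} \cdot 5 + 600 = \left(- \frac{1}{14}\right) 5 + 600 = - \frac{5}{14} + 600 = \frac{8395}{14}$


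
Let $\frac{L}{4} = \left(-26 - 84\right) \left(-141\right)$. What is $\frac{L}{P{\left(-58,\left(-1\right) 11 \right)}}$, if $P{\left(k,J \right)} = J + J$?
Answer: $-2820$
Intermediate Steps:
$L = 62040$ ($L = 4 \left(-26 - 84\right) \left(-141\right) = 4 \left(\left(-110\right) \left(-141\right)\right) = 4 \cdot 15510 = 62040$)
$P{\left(k,J \right)} = 2 J$
$\frac{L}{P{\left(-58,\left(-1\right) 11 \right)}} = \frac{62040}{2 \left(\left(-1\right) 11\right)} = \frac{62040}{2 \left(-11\right)} = \frac{62040}{-22} = 62040 \left(- \frac{1}{22}\right) = -2820$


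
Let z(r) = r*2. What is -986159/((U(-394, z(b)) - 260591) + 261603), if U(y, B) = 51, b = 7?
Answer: -986159/1063 ≈ -927.71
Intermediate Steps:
z(r) = 2*r
-986159/((U(-394, z(b)) - 260591) + 261603) = -986159/((51 - 260591) + 261603) = -986159/(-260540 + 261603) = -986159/1063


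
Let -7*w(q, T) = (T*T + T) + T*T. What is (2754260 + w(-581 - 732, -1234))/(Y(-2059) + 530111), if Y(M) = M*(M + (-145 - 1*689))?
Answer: 8117771/22703793 ≈ 0.35755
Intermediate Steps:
Y(M) = M*(-834 + M) (Y(M) = M*(M + (-145 - 689)) = M*(M - 834) = M*(-834 + M))
w(q, T) = -2*T**2/7 - T/7 (w(q, T) = -((T*T + T) + T*T)/7 = -((T**2 + T) + T**2)/7 = -((T + T**2) + T**2)/7 = -(T + 2*T**2)/7 = -2*T**2/7 - T/7)
(2754260 + w(-581 - 732, -1234))/(Y(-2059) + 530111) = (2754260 - 1/7*(-1234)*(1 + 2*(-1234)))/(-2059*(-834 - 2059) + 530111) = (2754260 - 1/7*(-1234)*(1 - 2468))/(-2059*(-2893) + 530111) = (2754260 - 1/7*(-1234)*(-2467))/(5956687 + 530111) = (2754260 - 3044278/7)/6486798 = (16235542/7)*(1/6486798) = 8117771/22703793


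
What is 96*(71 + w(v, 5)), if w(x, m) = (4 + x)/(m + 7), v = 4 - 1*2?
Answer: 6864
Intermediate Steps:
v = 2 (v = 4 - 2 = 2)
w(x, m) = (4 + x)/(7 + m)
96*(71 + w(v, 5)) = 96*(71 + (4 + 2)/(7 + 5)) = 96*(71 + 6/12) = 96*(71 + (1/12)*6) = 96*(71 + 1/2) = 96*(143/2) = 6864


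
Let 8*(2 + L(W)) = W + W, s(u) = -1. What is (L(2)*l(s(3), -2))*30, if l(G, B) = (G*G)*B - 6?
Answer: 360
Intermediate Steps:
l(G, B) = -6 + B*G² (l(G, B) = G²*B - 6 = B*G² - 6 = -6 + B*G²)
L(W) = -2 + W/4 (L(W) = -2 + (W + W)/8 = -2 + (2*W)/8 = -2 + W/4)
(L(2)*l(s(3), -2))*30 = ((-2 + (¼)*2)*(-6 - 2*(-1)²))*30 = ((-2 + ½)*(-6 - 2*1))*30 = -3*(-6 - 2)/2*30 = -3/2*(-8)*30 = 12*30 = 360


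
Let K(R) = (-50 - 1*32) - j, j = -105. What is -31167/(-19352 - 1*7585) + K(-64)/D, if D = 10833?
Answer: 1634066/1409703 ≈ 1.1592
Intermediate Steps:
K(R) = 23 (K(R) = (-50 - 1*32) - 1*(-105) = (-50 - 32) + 105 = -82 + 105 = 23)
-31167/(-19352 - 1*7585) + K(-64)/D = -31167/(-19352 - 1*7585) + 23/10833 = -31167/(-19352 - 7585) + 23*(1/10833) = -31167/(-26937) + 1/471 = -31167*(-1/26937) + 1/471 = 3463/2993 + 1/471 = 1634066/1409703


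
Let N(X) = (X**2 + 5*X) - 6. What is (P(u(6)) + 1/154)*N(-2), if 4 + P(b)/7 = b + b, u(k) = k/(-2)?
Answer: 64674/77 ≈ 839.92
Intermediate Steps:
u(k) = -k/2 (u(k) = k*(-1/2) = -k/2)
P(b) = -28 + 14*b (P(b) = -28 + 7*(b + b) = -28 + 7*(2*b) = -28 + 14*b)
N(X) = -6 + X**2 + 5*X
(P(u(6)) + 1/154)*N(-2) = ((-28 + 14*(-1/2*6)) + 1/154)*(-6 + (-2)**2 + 5*(-2)) = ((-28 + 14*(-3)) + 1/154)*(-6 + 4 - 10) = ((-28 - 42) + 1/154)*(-12) = (-70 + 1/154)*(-12) = -10779/154*(-12) = 64674/77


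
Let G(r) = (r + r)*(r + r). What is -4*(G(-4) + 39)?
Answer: -412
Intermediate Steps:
G(r) = 4*r² (G(r) = (2*r)*(2*r) = 4*r²)
-4*(G(-4) + 39) = -4*(4*(-4)² + 39) = -4*(4*16 + 39) = -4*(64 + 39) = -4*103 = -412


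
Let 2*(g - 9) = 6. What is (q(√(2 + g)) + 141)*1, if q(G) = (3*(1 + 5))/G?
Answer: 141 + 9*√14/7 ≈ 145.81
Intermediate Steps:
g = 12 (g = 9 + (½)*6 = 9 + 3 = 12)
q(G) = 18/G (q(G) = (3*6)/G = 18/G)
(q(√(2 + g)) + 141)*1 = (18/(√(2 + 12)) + 141)*1 = (18/(√14) + 141)*1 = (18*(√14/14) + 141)*1 = (9*√14/7 + 141)*1 = (141 + 9*√14/7)*1 = 141 + 9*√14/7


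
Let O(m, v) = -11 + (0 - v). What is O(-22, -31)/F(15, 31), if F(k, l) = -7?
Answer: -20/7 ≈ -2.8571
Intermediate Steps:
O(m, v) = -11 - v
O(-22, -31)/F(15, 31) = (-11 - 1*(-31))/(-7) = (-11 + 31)*(-⅐) = 20*(-⅐) = -20/7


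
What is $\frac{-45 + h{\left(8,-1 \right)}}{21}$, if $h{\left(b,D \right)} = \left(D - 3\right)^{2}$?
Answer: $- \frac{29}{21} \approx -1.381$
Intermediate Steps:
$h{\left(b,D \right)} = \left(-3 + D\right)^{2}$
$\frac{-45 + h{\left(8,-1 \right)}}{21} = \frac{-45 + \left(-3 - 1\right)^{2}}{21} = \left(-45 + \left(-4\right)^{2}\right) \frac{1}{21} = \left(-45 + 16\right) \frac{1}{21} = \left(-29\right) \frac{1}{21} = - \frac{29}{21}$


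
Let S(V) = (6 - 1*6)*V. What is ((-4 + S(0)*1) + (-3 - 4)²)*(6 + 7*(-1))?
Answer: -45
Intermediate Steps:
S(V) = 0 (S(V) = (6 - 6)*V = 0*V = 0)
((-4 + S(0)*1) + (-3 - 4)²)*(6 + 7*(-1)) = ((-4 + 0*1) + (-3 - 4)²)*(6 + 7*(-1)) = ((-4 + 0) + (-7)²)*(6 - 7) = (-4 + 49)*(-1) = 45*(-1) = -45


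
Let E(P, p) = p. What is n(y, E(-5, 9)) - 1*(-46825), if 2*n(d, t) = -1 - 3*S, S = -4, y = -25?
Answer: 93661/2 ≈ 46831.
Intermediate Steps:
n(d, t) = 11/2 (n(d, t) = (-1 - 3*(-4))/2 = (-1 + 12)/2 = (1/2)*11 = 11/2)
n(y, E(-5, 9)) - 1*(-46825) = 11/2 - 1*(-46825) = 11/2 + 46825 = 93661/2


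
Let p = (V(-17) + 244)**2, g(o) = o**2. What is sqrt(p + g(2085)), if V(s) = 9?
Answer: sqrt(4411234) ≈ 2100.3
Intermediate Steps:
p = 64009 (p = (9 + 244)**2 = 253**2 = 64009)
sqrt(p + g(2085)) = sqrt(64009 + 2085**2) = sqrt(64009 + 4347225) = sqrt(4411234)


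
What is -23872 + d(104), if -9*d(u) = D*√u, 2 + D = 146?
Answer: -23872 - 32*√26 ≈ -24035.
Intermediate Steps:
D = 144 (D = -2 + 146 = 144)
d(u) = -16*√u
-23872 + d(104) = -23872 - 32*√26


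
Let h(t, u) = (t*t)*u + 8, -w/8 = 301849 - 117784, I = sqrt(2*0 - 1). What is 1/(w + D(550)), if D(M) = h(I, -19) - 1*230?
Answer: -1/1472723 ≈ -6.7901e-7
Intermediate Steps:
I
w = -1472520 (w = -8*(301849 - 117784) = -8*184065 = -1472520)
h(t, u) = 8 + u*t**2 (h(t, u) = t**2*u + 8 = u*t**2 + 8 = 8 + u*t**2)
D(M) = -203 (D(M) = (8 - 19*I**2) - 1*230 = (8 - 19*(-1)) - 230 = (8 + 19) - 230 = 27 - 230 = -203)
1/(w + D(550)) = 1/(-1472520 - 203) = 1/(-1472723) = -1/1472723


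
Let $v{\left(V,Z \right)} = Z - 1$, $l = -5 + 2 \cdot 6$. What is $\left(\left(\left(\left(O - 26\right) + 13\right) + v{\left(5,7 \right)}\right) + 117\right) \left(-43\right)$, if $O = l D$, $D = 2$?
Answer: $-5332$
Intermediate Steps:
$l = 7$ ($l = -5 + 12 = 7$)
$v{\left(V,Z \right)} = -1 + Z$ ($v{\left(V,Z \right)} = Z - 1 = -1 + Z$)
$O = 14$ ($O = 7 \cdot 2 = 14$)
$\left(\left(\left(\left(O - 26\right) + 13\right) + v{\left(5,7 \right)}\right) + 117\right) \left(-43\right) = \left(\left(\left(\left(14 - 26\right) + 13\right) + \left(-1 + 7\right)\right) + 117\right) \left(-43\right) = \left(\left(\left(-12 + 13\right) + 6\right) + 117\right) \left(-43\right) = \left(\left(1 + 6\right) + 117\right) \left(-43\right) = \left(7 + 117\right) \left(-43\right) = 124 \left(-43\right) = -5332$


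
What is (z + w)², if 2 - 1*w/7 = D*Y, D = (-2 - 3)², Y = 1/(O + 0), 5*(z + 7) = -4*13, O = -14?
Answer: 8281/100 ≈ 82.810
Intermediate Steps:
z = -87/5 (z = -7 + (-4*13)/5 = -7 + (⅕)*(-52) = -7 - 52/5 = -87/5 ≈ -17.400)
Y = -1/14 (Y = 1/(-14 + 0) = 1/(-14) = -1/14 ≈ -0.071429)
D = 25 (D = (-5)² = 25)
w = 53/2 (w = 14 - 175*(-1)/14 = 14 - 7*(-25/14) = 14 + 25/2 = 53/2 ≈ 26.500)
(z + w)² = (-87/5 + 53/2)² = (91/10)² = 8281/100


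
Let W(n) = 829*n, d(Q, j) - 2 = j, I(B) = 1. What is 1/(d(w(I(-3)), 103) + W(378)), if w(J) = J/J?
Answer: 1/313467 ≈ 3.1901e-6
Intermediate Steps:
w(J) = 1
d(Q, j) = 2 + j
1/(d(w(I(-3)), 103) + W(378)) = 1/((2 + 103) + 829*378) = 1/(105 + 313362) = 1/313467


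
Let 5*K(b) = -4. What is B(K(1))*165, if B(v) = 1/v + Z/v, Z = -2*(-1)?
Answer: -2475/4 ≈ -618.75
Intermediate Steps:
Z = 2
K(b) = -⅘ (K(b) = (⅕)*(-4) = -⅘)
B(v) = 3/v (B(v) = 1/v + 2/v = 3/v)
B(K(1))*165 = (3/(-⅘))*165 = (3*(-5/4))*165 = -15/4*165 = -2475/4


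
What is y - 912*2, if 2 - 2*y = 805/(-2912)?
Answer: -1516621/832 ≈ -1822.9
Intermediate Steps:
y = 947/832 (y = 1 - 805/(2*(-2912)) = 1 - 805*(-1)/(2*2912) = 1 - ½*(-115/416) = 1 + 115/832 = 947/832 ≈ 1.1382)
y - 912*2 = 947/832 - 912*2 = 947/832 - 1824 = -1516621/832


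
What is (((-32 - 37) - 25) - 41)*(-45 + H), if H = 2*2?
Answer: 5535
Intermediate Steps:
H = 4
(((-32 - 37) - 25) - 41)*(-45 + H) = (((-32 - 37) - 25) - 41)*(-45 + 4) = ((-69 - 25) - 41)*(-41) = (-94 - 41)*(-41) = -135*(-41) = 5535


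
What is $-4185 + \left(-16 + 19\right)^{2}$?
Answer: $-4176$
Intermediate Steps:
$-4185 + \left(-16 + 19\right)^{2} = -4185 + 3^{2} = -4185 + 9 = -4176$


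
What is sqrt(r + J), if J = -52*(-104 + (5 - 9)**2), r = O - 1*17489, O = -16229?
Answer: 3*I*sqrt(3238) ≈ 170.71*I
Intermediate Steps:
r = -33718 (r = -16229 - 1*17489 = -16229 - 17489 = -33718)
J = 4576 (J = -52*(-104 + (-4)**2) = -52*(-104 + 16) = -52*(-88) = 4576)
sqrt(r + J) = sqrt(-33718 + 4576) = sqrt(-29142) = 3*I*sqrt(3238)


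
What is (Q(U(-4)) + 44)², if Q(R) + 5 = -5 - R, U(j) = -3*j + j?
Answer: 676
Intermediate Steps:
U(j) = -2*j
Q(R) = -10 - R (Q(R) = -5 + (-5 - R) = -10 - R)
(Q(U(-4)) + 44)² = ((-10 - (-2)*(-4)) + 44)² = ((-10 - 1*8) + 44)² = ((-10 - 8) + 44)² = (-18 + 44)² = 26² = 676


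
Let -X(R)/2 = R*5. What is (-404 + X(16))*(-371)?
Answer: 209244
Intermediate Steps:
X(R) = -10*R (X(R) = -2*R*5 = -10*R)
(-404 + X(16))*(-371) = (-404 - 10*16)*(-371) = (-404 - 160)*(-371) = -564*(-371) = 209244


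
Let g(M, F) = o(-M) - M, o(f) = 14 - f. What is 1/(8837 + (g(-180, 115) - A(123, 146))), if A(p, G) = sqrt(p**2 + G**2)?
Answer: 8851/78303756 + sqrt(36445)/78303756 ≈ 0.00011547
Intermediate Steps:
g(M, F) = 14 (g(M, F) = (14 - (-1)*M) - M = (14 + M) - M = 14)
A(p, G) = sqrt(G**2 + p**2)
1/(8837 + (g(-180, 115) - A(123, 146))) = 1/(8837 + (14 - sqrt(146**2 + 123**2))) = 1/(8837 + (14 - sqrt(21316 + 15129))) = 1/(8837 + (14 - sqrt(36445))) = 1/(8851 - sqrt(36445))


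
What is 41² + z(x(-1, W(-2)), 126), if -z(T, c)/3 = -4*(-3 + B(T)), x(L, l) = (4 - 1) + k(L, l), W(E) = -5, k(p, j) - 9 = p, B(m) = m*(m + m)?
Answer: 4549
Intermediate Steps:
B(m) = 2*m² (B(m) = m*(2*m) = 2*m²)
k(p, j) = 9 + p
x(L, l) = 12 + L (x(L, l) = (4 - 1) + (9 + L) = 3 + (9 + L) = 12 + L)
z(T, c) = -36 + 24*T² (z(T, c) = -(-12)*(-3 + 2*T²) = -3*(12 - 8*T²) = -36 + 24*T²)
41² + z(x(-1, W(-2)), 126) = 41² + (-36 + 24*(12 - 1)²) = 1681 + (-36 + 24*11²) = 1681 + (-36 + 24*121) = 1681 + (-36 + 2904) = 1681 + 2868 = 4549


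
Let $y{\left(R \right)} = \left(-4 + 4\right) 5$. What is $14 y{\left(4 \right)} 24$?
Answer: $0$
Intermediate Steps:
$y{\left(R \right)} = 0$ ($y{\left(R \right)} = 0 \cdot 5 = 0$)
$14 y{\left(4 \right)} 24 = 14 \cdot 0 \cdot 24 = 0 \cdot 24 = 0$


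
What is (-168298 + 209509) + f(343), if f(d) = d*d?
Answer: 158860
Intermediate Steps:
f(d) = d**2
(-168298 + 209509) + f(343) = (-168298 + 209509) + 343**2 = 41211 + 117649 = 158860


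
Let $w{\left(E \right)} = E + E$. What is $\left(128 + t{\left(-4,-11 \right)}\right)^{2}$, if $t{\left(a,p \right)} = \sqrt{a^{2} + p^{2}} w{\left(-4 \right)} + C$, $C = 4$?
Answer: $26192 - 2112 \sqrt{137} \approx 1471.7$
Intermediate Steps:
$w{\left(E \right)} = 2 E$
$t{\left(a,p \right)} = 4 - 8 \sqrt{a^{2} + p^{2}}$ ($t{\left(a,p \right)} = \sqrt{a^{2} + p^{2}} \cdot 2 \left(-4\right) + 4 = \sqrt{a^{2} + p^{2}} \left(-8\right) + 4 = - 8 \sqrt{a^{2} + p^{2}} + 4 = 4 - 8 \sqrt{a^{2} + p^{2}}$)
$\left(128 + t{\left(-4,-11 \right)}\right)^{2} = \left(128 + \left(4 - 8 \sqrt{\left(-4\right)^{2} + \left(-11\right)^{2}}\right)\right)^{2} = \left(128 + \left(4 - 8 \sqrt{16 + 121}\right)\right)^{2} = \left(128 + \left(4 - 8 \sqrt{137}\right)\right)^{2} = \left(132 - 8 \sqrt{137}\right)^{2}$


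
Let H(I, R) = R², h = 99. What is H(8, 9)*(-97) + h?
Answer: -7758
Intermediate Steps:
H(8, 9)*(-97) + h = 9²*(-97) + 99 = 81*(-97) + 99 = -7857 + 99 = -7758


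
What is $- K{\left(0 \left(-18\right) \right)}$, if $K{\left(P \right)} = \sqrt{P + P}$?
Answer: $0$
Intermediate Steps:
$K{\left(P \right)} = \sqrt{2} \sqrt{P}$ ($K{\left(P \right)} = \sqrt{2 P} = \sqrt{2} \sqrt{P}$)
$- K{\left(0 \left(-18\right) \right)} = - \sqrt{2} \sqrt{0 \left(-18\right)} = - \sqrt{2} \sqrt{0} = - \sqrt{2} \cdot 0 = \left(-1\right) 0 = 0$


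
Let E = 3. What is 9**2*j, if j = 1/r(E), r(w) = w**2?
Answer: 9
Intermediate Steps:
j = 1/9 (j = 1/(3**2) = 1/9 ≈ 0.11111)
9**2*j = 9**2*(1/9) = 81*(1/9) = 9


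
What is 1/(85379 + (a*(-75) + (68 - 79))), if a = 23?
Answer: 1/83643 ≈ 1.1956e-5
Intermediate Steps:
1/(85379 + (a*(-75) + (68 - 79))) = 1/(85379 + (23*(-75) + (68 - 79))) = 1/(85379 + (-1725 - 11)) = 1/(85379 - 1736) = 1/83643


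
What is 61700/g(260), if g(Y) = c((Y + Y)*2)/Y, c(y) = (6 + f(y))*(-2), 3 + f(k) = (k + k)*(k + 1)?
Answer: -8021000/2165283 ≈ -3.7044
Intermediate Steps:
f(k) = -3 + 2*k*(1 + k) (f(k) = -3 + (k + k)*(k + 1) = -3 + (2*k)*(1 + k) = -3 + 2*k*(1 + k))
c(y) = -6 - 4*y - 4*y**2 (c(y) = (6 + (-3 + 2*y + 2*y**2))*(-2) = (3 + 2*y + 2*y**2)*(-2) = -6 - 4*y - 4*y**2)
g(Y) = (-6 - 64*Y**2 - 16*Y)/Y (g(Y) = (-6 - 4*(Y + Y)*2 - 4*4*(Y + Y)**2)/Y = (-6 - 4*2*Y*2 - 4*16*Y**2)/Y = (-6 - 16*Y - 4*16*Y**2)/Y = (-6 - 16*Y - 64*Y**2)/Y = (-6 - 64*Y**2 - 16*Y)/Y)
61700/g(260) = 61700/(-16 - 64*260 - 6/260) = 61700/(-16 - 16640 - 6*1/260) = 61700/(-16 - 16640 - 3/130) = 61700/(-2165283/130) = 61700*(-130/2165283) = -8021000/2165283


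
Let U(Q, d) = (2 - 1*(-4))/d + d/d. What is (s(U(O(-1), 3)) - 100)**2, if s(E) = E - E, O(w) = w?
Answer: 10000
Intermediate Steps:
U(Q, d) = 1 + 6/d (U(Q, d) = (2 + 4)/d + 1 = 6/d + 1 = 1 + 6/d)
s(E) = 0
(s(U(O(-1), 3)) - 100)**2 = (0 - 100)**2 = (-100)**2 = 10000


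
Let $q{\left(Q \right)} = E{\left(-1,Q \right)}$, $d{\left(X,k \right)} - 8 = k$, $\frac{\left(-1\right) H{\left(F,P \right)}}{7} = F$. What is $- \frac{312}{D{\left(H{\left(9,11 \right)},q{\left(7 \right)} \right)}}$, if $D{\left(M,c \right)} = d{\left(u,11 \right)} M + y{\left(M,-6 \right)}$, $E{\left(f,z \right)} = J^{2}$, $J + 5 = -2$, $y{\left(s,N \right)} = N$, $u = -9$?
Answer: $\frac{104}{401} \approx 0.25935$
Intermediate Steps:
$H{\left(F,P \right)} = - 7 F$
$J = -7$ ($J = -5 - 2 = -7$)
$d{\left(X,k \right)} = 8 + k$
$E{\left(f,z \right)} = 49$ ($E{\left(f,z \right)} = \left(-7\right)^{2} = 49$)
$q{\left(Q \right)} = 49$
$D{\left(M,c \right)} = -6 + 19 M$ ($D{\left(M,c \right)} = \left(8 + 11\right) M - 6 = 19 M - 6 = -6 + 19 M$)
$- \frac{312}{D{\left(H{\left(9,11 \right)},q{\left(7 \right)} \right)}} = - \frac{312}{-6 + 19 \left(\left(-7\right) 9\right)} = - \frac{312}{-6 + 19 \left(-63\right)} = - \frac{312}{-6 - 1197} = - \frac{312}{-1203} = \left(-312\right) \left(- \frac{1}{1203}\right) = \frac{104}{401}$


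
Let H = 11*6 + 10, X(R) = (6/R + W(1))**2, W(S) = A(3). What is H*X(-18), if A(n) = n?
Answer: 4864/9 ≈ 540.44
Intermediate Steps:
W(S) = 3
X(R) = (3 + 6/R)**2 (X(R) = (6/R + 3)**2 = (3 + 6/R)**2)
H = 76 (H = 66 + 10 = 76)
H*X(-18) = 76*(9*(2 - 18)**2/(-18)**2) = 76*(9*(1/324)*(-16)**2) = 76*(9*(1/324)*256) = 76*(64/9) = 4864/9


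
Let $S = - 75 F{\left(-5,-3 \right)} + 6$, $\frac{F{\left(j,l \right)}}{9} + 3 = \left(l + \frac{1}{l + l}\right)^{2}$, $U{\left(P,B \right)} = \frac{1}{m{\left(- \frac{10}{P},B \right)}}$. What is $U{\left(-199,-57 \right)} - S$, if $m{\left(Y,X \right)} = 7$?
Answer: $\frac{132661}{28} \approx 4737.9$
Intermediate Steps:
$U{\left(P,B \right)} = \frac{1}{7}$
$F{\left(j,l \right)} = -27 + 9 \left(l + \frac{1}{2 l}\right)^{2}$ ($F{\left(j,l \right)} = -27 + 9 \left(l + \frac{1}{l + l}\right)^{2} = -27 + 9 \left(l + \frac{1}{2 l}\right)^{2}$)
$S = - \frac{18951}{4}$ ($S = - 75 \left(-18 + 9 \left(-3\right)^{2} + \frac{9}{4 \cdot 9}\right) + 6 = - 75 \left(-18 + 9 \cdot 9 + \frac{9}{4} \cdot \frac{1}{9}\right) + 6 = - 75 \left(-18 + 81 + \frac{1}{4}\right) + 6 = \left(-75\right) \frac{253}{4} + 6 = - \frac{18975}{4} + 6 = - \frac{18951}{4} \approx -4737.8$)
$U{\left(-199,-57 \right)} - S = \frac{1}{7} - - \frac{18951}{4} = \frac{1}{7} + \frac{18951}{4} = \frac{132661}{28}$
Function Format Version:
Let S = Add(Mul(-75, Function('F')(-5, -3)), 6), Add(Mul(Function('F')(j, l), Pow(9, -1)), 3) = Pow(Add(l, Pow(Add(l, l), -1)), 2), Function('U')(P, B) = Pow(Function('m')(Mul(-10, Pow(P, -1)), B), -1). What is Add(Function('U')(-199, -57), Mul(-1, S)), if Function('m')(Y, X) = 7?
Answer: Rational(132661, 28) ≈ 4737.9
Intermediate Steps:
Function('U')(P, B) = Rational(1, 7) (Function('U')(P, B) = Pow(7, -1) = Rational(1, 7))
Function('F')(j, l) = Add(-27, Mul(9, Pow(Add(l, Mul(Rational(1, 2), Pow(l, -1))), 2))) (Function('F')(j, l) = Add(-27, Mul(9, Pow(Add(l, Pow(Add(l, l), -1)), 2))) = Add(-27, Mul(9, Pow(Add(l, Pow(Mul(2, l), -1)), 2))) = Add(-27, Mul(9, Pow(Add(l, Mul(Rational(1, 2), Pow(l, -1))), 2))))
S = Rational(-18951, 4) (S = Add(Mul(-75, Add(-18, Mul(9, Pow(-3, 2)), Mul(Rational(9, 4), Pow(-3, -2)))), 6) = Add(Mul(-75, Add(-18, Mul(9, 9), Mul(Rational(9, 4), Rational(1, 9)))), 6) = Add(Mul(-75, Add(-18, 81, Rational(1, 4))), 6) = Add(Mul(-75, Rational(253, 4)), 6) = Add(Rational(-18975, 4), 6) = Rational(-18951, 4) ≈ -4737.8)
Add(Function('U')(-199, -57), Mul(-1, S)) = Add(Rational(1, 7), Mul(-1, Rational(-18951, 4))) = Add(Rational(1, 7), Rational(18951, 4)) = Rational(132661, 28)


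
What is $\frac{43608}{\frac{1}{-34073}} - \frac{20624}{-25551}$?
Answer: $- \frac{37965090895960}{25551} \approx -1.4859 \cdot 10^{9}$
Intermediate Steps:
$\frac{43608}{\frac{1}{-34073}} - \frac{20624}{-25551} = \frac{43608}{- \frac{1}{34073}} - - \frac{20624}{25551} = 43608 \left(-34073\right) + \frac{20624}{25551} = -1485855384 + \frac{20624}{25551} = - \frac{37965090895960}{25551}$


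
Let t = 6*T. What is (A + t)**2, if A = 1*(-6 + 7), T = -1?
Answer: 25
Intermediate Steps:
t = -6 (t = 6*(-1) = -6)
A = 1 (A = 1*1 = 1)
(A + t)**2 = (1 - 6)**2 = (-5)**2 = 25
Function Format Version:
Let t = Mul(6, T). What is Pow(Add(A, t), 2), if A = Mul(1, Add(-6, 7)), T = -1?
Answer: 25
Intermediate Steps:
t = -6 (t = Mul(6, -1) = -6)
A = 1 (A = Mul(1, 1) = 1)
Pow(Add(A, t), 2) = Pow(Add(1, -6), 2) = Pow(-5, 2) = 25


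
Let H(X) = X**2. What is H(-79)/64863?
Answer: 6241/64863 ≈ 0.096218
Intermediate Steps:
H(-79)/64863 = (-79)**2/64863 = 6241*(1/64863) = 6241/64863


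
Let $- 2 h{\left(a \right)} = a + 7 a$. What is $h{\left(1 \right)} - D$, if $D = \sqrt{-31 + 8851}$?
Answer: $-4 - 42 \sqrt{5} \approx -97.915$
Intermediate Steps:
$h{\left(a \right)} = - 4 a$ ($h{\left(a \right)} = - \frac{a + 7 a}{2} = - \frac{8 a}{2} = - 4 a$)
$D = 42 \sqrt{5}$ ($D = \sqrt{8820} = 42 \sqrt{5} \approx 93.915$)
$h{\left(1 \right)} - D = \left(-4\right) 1 - 42 \sqrt{5} = -4 - 42 \sqrt{5}$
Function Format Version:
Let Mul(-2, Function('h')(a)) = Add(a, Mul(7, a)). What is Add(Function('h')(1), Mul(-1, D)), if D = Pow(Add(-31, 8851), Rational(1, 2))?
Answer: Add(-4, Mul(-42, Pow(5, Rational(1, 2)))) ≈ -97.915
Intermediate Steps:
Function('h')(a) = Mul(-4, a) (Function('h')(a) = Mul(Rational(-1, 2), Add(a, Mul(7, a))) = Mul(Rational(-1, 2), Mul(8, a)) = Mul(-4, a))
D = Mul(42, Pow(5, Rational(1, 2))) (D = Pow(8820, Rational(1, 2)) = Mul(42, Pow(5, Rational(1, 2))) ≈ 93.915)
Add(Function('h')(1), Mul(-1, D)) = Add(Mul(-4, 1), Mul(-1, Mul(42, Pow(5, Rational(1, 2))))) = Add(-4, Mul(-42, Pow(5, Rational(1, 2))))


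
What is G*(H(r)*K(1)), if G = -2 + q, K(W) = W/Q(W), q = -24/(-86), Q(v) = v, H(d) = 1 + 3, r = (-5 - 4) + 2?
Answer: -296/43 ≈ -6.8837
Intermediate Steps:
r = -7 (r = -9 + 2 = -7)
H(d) = 4
q = 12/43 (q = -24*(-1/86) = 12/43 ≈ 0.27907)
K(W) = 1 (K(W) = W/W = 1)
G = -74/43 (G = -2 + 12/43 = -74/43 ≈ -1.7209)
G*(H(r)*K(1)) = -296/43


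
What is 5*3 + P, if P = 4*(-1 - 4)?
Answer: -5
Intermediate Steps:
P = -20 (P = 4*(-5) = -20)
5*3 + P = 5*3 - 20 = 15 - 20 = -5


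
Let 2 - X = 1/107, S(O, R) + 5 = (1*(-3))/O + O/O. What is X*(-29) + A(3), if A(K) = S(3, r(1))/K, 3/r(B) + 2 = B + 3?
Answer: -19066/321 ≈ -59.396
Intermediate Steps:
r(B) = 3/(1 + B) (r(B) = 3/(-2 + (B + 3)) = 3/(-2 + (3 + B)) = 3/(1 + B))
S(O, R) = -4 - 3/O (S(O, R) = -5 + ((1*(-3))/O + O/O) = -5 + (-3/O + 1) = -5 + (1 - 3/O) = -4 - 3/O)
A(K) = -5/K (A(K) = (-4 - 3/3)/K = (-4 - 3*⅓)/K = (-4 - 1)/K = -5/K)
X = 213/107 (X = 2 - 1/107 = 213/107 ≈ 1.9907)
X*(-29) + A(3) = (213/107)*(-29) - 5/3 = -6177/107 - 5*⅓ = -6177/107 - 5/3 = -19066/321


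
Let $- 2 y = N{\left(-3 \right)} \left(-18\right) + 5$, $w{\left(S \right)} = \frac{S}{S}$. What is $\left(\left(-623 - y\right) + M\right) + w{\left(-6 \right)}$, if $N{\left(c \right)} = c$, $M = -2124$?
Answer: $- \frac{5433}{2} \approx -2716.5$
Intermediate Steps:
$w{\left(S \right)} = 1$
$y = - \frac{59}{2}$ ($y = - \frac{\left(-3\right) \left(-18\right) + 5}{2} = - \frac{54 + 5}{2} = \left(- \frac{1}{2}\right) 59 = - \frac{59}{2} \approx -29.5$)
$\left(\left(-623 - y\right) + M\right) + w{\left(-6 \right)} = \left(\left(-623 - - \frac{59}{2}\right) - 2124\right) + 1 = \left(\left(-623 + \frac{59}{2}\right) - 2124\right) + 1 = \left(- \frac{1187}{2} - 2124\right) + 1 = - \frac{5435}{2} + 1 = - \frac{5433}{2}$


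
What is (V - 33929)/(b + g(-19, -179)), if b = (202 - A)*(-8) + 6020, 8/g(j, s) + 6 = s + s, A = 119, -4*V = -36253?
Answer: -9051133/1949576 ≈ -4.6426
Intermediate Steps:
V = 36253/4 (V = -1/4*(-36253) = 36253/4 ≈ 9063.3)
g(j, s) = 8/(-6 + 2*s) (g(j, s) = 8/(-6 + (s + s)) = 8/(-6 + 2*s))
b = 5356 (b = (202 - 1*119)*(-8) + 6020 = (202 - 119)*(-8) + 6020 = 83*(-8) + 6020 = -664 + 6020 = 5356)
(V - 33929)/(b + g(-19, -179)) = (36253/4 - 33929)/(5356 + 4/(-3 - 179)) = -99463/(4*(5356 + 4/(-182))) = -99463/(4*(5356 + 4*(-1/182))) = -99463/(4*(5356 - 2/91)) = -99463/(4*487394/91) = -99463/4*91/487394 = -9051133/1949576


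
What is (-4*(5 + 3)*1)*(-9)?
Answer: 288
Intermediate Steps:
(-4*(5 + 3)*1)*(-9) = (-4*8*1)*(-9) = -32*1*(-9) = -32*(-9) = 288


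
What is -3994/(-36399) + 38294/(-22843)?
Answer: -1302628364/831462357 ≈ -1.5667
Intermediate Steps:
-3994/(-36399) + 38294/(-22843) = -3994*(-1/36399) + 38294*(-1/22843) = 3994/36399 - 38294/22843 = -1302628364/831462357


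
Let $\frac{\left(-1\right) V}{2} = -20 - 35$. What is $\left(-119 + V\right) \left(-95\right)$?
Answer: $855$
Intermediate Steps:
$V = 110$ ($V = - 2 \left(-20 - 35\right) = \left(-2\right) \left(-55\right) = 110$)
$\left(-119 + V\right) \left(-95\right) = \left(-119 + 110\right) \left(-95\right) = \left(-9\right) \left(-95\right) = 855$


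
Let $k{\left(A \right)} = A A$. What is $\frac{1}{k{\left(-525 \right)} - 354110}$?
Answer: $- \frac{1}{78485} \approx -1.2741 \cdot 10^{-5}$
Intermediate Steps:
$k{\left(A \right)} = A^{2}$
$\frac{1}{k{\left(-525 \right)} - 354110} = \frac{1}{\left(-525\right)^{2} - 354110} = \frac{1}{275625 - 354110} = \frac{1}{-78485} = - \frac{1}{78485}$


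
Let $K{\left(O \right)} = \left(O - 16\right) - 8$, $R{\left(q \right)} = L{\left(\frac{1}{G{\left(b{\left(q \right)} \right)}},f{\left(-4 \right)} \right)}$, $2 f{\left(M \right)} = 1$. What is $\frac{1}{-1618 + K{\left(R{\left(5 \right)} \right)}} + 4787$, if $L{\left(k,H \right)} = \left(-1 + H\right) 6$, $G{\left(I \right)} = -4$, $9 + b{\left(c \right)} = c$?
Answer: $\frac{7874614}{1645} \approx 4787.0$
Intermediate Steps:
$b{\left(c \right)} = -9 + c$
$f{\left(M \right)} = \frac{1}{2}$ ($f{\left(M \right)} = \frac{1}{2} \cdot 1 = \frac{1}{2}$)
$L{\left(k,H \right)} = -6 + 6 H$
$R{\left(q \right)} = -3$ ($R{\left(q \right)} = -6 + 6 \cdot \frac{1}{2} = -6 + 3 = -3$)
$K{\left(O \right)} = -24 + O$ ($K{\left(O \right)} = \left(O - 16\right) - 8 = \left(-16 + O\right) - 8 = -24 + O$)
$\frac{1}{-1618 + K{\left(R{\left(5 \right)} \right)}} + 4787 = \frac{1}{-1618 - 27} + 4787 = \frac{1}{-1645} + 4787 = - \frac{1}{1645} + 4787 = \frac{7874614}{1645}$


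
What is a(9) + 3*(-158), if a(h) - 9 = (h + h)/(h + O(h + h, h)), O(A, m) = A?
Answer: -1393/3 ≈ -464.33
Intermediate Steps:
a(h) = 29/3 (a(h) = 9 + (h + h)/(h + (h + h)) = 9 + (2*h)/(h + 2*h) = 9 + (2*h)/((3*h)) = 9 + (2*h)*(1/(3*h)) = 9 + ⅔ = 29/3)
a(9) + 3*(-158) = 29/3 + 3*(-158) = 29/3 - 474 = -1393/3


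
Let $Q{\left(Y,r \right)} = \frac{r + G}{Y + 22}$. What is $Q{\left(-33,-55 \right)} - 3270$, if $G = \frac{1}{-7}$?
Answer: $- \frac{251404}{77} \approx -3265.0$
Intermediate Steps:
$G = - \frac{1}{7} \approx -0.14286$
$Q{\left(Y,r \right)} = \frac{- \frac{1}{7} + r}{22 + Y}$ ($Q{\left(Y,r \right)} = \frac{r - \frac{1}{7}}{Y + 22} = \frac{- \frac{1}{7} + r}{22 + Y}$)
$Q{\left(-33,-55 \right)} - 3270 = \frac{- \frac{1}{7} - 55}{22 - 33} - 3270 = \frac{1}{-11} \left(- \frac{386}{7}\right) - 3270 = \left(- \frac{1}{11}\right) \left(- \frac{386}{7}\right) - 3270 = \frac{386}{77} - 3270 = - \frac{251404}{77}$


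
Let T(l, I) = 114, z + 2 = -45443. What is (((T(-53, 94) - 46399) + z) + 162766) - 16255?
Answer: 54781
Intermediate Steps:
z = -45445 (z = -2 - 45443 = -45445)
(((T(-53, 94) - 46399) + z) + 162766) - 16255 = (((114 - 46399) - 45445) + 162766) - 16255 = ((-46285 - 45445) + 162766) - 16255 = (-91730 + 162766) - 16255 = 71036 - 16255 = 54781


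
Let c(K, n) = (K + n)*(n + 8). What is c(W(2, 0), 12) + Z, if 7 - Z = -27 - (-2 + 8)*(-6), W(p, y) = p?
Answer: 278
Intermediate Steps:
c(K, n) = (8 + n)*(K + n) (c(K, n) = (K + n)*(8 + n) = (8 + n)*(K + n))
Z = -2 (Z = 7 - (-27 - (-2 + 8)*(-6)) = 7 - (-27 - 6*(-6)) = 7 - (-27 - 1*(-36)) = 7 - (-27 + 36) = 7 - 1*9 = 7 - 9 = -2)
c(W(2, 0), 12) + Z = (12² + 8*2 + 8*12 + 2*12) - 2 = (144 + 16 + 96 + 24) - 2 = 280 - 2 = 278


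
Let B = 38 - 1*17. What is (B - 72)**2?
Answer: 2601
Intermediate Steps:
B = 21 (B = 38 - 17 = 21)
(B - 72)**2 = (21 - 72)**2 = (-51)**2 = 2601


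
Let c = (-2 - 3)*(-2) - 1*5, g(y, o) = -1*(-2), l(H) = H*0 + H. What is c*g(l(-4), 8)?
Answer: 10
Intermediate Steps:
l(H) = H (l(H) = 0 + H = H)
g(y, o) = 2
c = 5 (c = -5*(-2) - 5 = 10 - 5 = 5)
c*g(l(-4), 8) = 5*2 = 10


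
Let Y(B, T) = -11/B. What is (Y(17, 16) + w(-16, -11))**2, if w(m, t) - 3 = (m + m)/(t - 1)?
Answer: 65536/2601 ≈ 25.196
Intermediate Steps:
w(m, t) = 3 + 2*m/(-1 + t) (w(m, t) = 3 + (m + m)/(t - 1) = 3 + (2*m)/(-1 + t) = 3 + 2*m/(-1 + t))
(Y(17, 16) + w(-16, -11))**2 = (-11/17 + (-3 + 2*(-16) + 3*(-11))/(-1 - 11))**2 = (-11*1/17 + (-3 - 32 - 33)/(-12))**2 = (-11/17 - 1/12*(-68))**2 = (-11/17 + 17/3)**2 = (256/51)**2 = 65536/2601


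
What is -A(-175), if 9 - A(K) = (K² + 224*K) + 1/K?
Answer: -1502201/175 ≈ -8584.0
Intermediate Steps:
A(K) = 9 - 1/K - K² - 224*K (A(K) = 9 - ((K² + 224*K) + 1/K) = 9 - (1/K + K² + 224*K) = 9 + (-1/K - K² - 224*K) = 9 - 1/K - K² - 224*K)
-A(-175) = -(9 - 1/(-175) - 1*(-175)² - 224*(-175)) = -(9 - 1*(-1/175) - 1*30625 + 39200) = -(9 + 1/175 - 30625 + 39200) = -1*1502201/175 = -1502201/175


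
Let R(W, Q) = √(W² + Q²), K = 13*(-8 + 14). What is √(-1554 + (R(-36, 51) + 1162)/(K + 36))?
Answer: √(-20063316 + 342*√433)/114 ≈ 39.284*I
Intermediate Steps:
K = 78 (K = 13*6 = 78)
R(W, Q) = √(Q² + W²)
√(-1554 + (R(-36, 51) + 1162)/(K + 36)) = √(-1554 + (√(51² + (-36)²) + 1162)/(78 + 36)) = √(-1554 + (√(2601 + 1296) + 1162)/114) = √(-1554 + (√3897 + 1162)*(1/114)) = √(-1554 + (3*√433 + 1162)*(1/114)) = √(-1554 + (1162 + 3*√433)*(1/114)) = √(-1554 + (581/57 + √433/38)) = √(-87997/57 + √433/38)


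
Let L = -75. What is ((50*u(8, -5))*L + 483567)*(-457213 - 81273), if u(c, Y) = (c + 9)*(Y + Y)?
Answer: -603678884562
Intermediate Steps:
u(c, Y) = 2*Y*(9 + c) (u(c, Y) = (9 + c)*(2*Y) = 2*Y*(9 + c))
((50*u(8, -5))*L + 483567)*(-457213 - 81273) = ((50*(2*(-5)*(9 + 8)))*(-75) + 483567)*(-457213 - 81273) = ((50*(2*(-5)*17))*(-75) + 483567)*(-538486) = ((50*(-170))*(-75) + 483567)*(-538486) = (-8500*(-75) + 483567)*(-538486) = (637500 + 483567)*(-538486) = 1121067*(-538486) = -603678884562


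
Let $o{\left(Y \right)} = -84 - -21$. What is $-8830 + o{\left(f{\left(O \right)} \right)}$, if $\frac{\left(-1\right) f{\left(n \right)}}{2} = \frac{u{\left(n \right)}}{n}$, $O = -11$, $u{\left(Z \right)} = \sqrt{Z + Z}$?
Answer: $-8893$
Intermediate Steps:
$u{\left(Z \right)} = \sqrt{2} \sqrt{Z}$ ($u{\left(Z \right)} = \sqrt{2 Z} = \sqrt{2} \sqrt{Z}$)
$f{\left(n \right)} = - \frac{2 \sqrt{2}}{\sqrt{n}}$ ($f{\left(n \right)} = - 2 \frac{\sqrt{2} \sqrt{n}}{n} = - 2 \frac{\sqrt{2}}{\sqrt{n}} = - \frac{2 \sqrt{2}}{\sqrt{n}}$)
$o{\left(Y \right)} = -63$ ($o{\left(Y \right)} = -84 + 21 = -63$)
$-8830 + o{\left(f{\left(O \right)} \right)} = -8830 - 63 = -8893$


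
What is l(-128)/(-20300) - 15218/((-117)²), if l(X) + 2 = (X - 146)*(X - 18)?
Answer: -428256389/138943350 ≈ -3.0822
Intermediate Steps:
l(X) = -2 + (-146 + X)*(-18 + X) (l(X) = -2 + (X - 146)*(X - 18) = -2 + (-146 + X)*(-18 + X))
l(-128)/(-20300) - 15218/((-117)²) = (2626 + (-128)² - 164*(-128))/(-20300) - 15218/((-117)²) = (2626 + 16384 + 20992)*(-1/20300) - 15218/13689 = 40002*(-1/20300) - 15218*1/13689 = -20001/10150 - 15218/13689 = -428256389/138943350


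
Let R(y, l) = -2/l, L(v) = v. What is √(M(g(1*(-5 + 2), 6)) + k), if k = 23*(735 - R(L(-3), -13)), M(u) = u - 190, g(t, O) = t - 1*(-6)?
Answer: 2*√706186/13 ≈ 129.28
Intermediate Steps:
g(t, O) = 6 + t (g(t, O) = t + 6 = 6 + t)
M(u) = -190 + u
k = 219719/13 (k = 23*(735 - (-2)/(-13)) = 23*(735 - (-2)*(-1)/13) = 23*(735 - 1*2/13) = 23*(735 - 2/13) = 23*(9553/13) = 219719/13 ≈ 16901.)
√(M(g(1*(-5 + 2), 6)) + k) = √((-190 + (6 + 1*(-5 + 2))) + 219719/13) = √((-190 + (6 + 1*(-3))) + 219719/13) = √((-190 + (6 - 3)) + 219719/13) = √((-190 + 3) + 219719/13) = √(-187 + 219719/13) = √(217288/13) = 2*√706186/13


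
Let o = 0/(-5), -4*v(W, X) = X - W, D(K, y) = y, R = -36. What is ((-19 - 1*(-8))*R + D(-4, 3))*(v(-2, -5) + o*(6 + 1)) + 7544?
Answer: 31373/4 ≈ 7843.3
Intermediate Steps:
v(W, X) = -X/4 + W/4 (v(W, X) = -(X - W)/4 = -X/4 + W/4)
o = 0 (o = 0*(-1/5) = 0)
((-19 - 1*(-8))*R + D(-4, 3))*(v(-2, -5) + o*(6 + 1)) + 7544 = ((-19 - 1*(-8))*(-36) + 3)*((-1/4*(-5) + (1/4)*(-2)) + 0*(6 + 1)) + 7544 = ((-19 + 8)*(-36) + 3)*((5/4 - 1/2) + 0*7) + 7544 = (-11*(-36) + 3)*(3/4 + 0) + 7544 = (396 + 3)*(3/4) + 7544 = 399*(3/4) + 7544 = 1197/4 + 7544 = 31373/4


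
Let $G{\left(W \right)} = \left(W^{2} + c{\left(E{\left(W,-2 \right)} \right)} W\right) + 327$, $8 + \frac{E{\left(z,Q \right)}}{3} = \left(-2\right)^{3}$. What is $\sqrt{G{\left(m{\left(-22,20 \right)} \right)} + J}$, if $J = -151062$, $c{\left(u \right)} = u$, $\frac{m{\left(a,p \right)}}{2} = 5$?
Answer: $i \sqrt{151115} \approx 388.74 i$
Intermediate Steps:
$E{\left(z,Q \right)} = -48$ ($E{\left(z,Q \right)} = -24 + 3 \left(-2\right)^{3} = -24 + 3 \left(-8\right) = -24 - 24 = -48$)
$m{\left(a,p \right)} = 10$ ($m{\left(a,p \right)} = 2 \cdot 5 = 10$)
$G{\left(W \right)} = 327 + W^{2} - 48 W$ ($G{\left(W \right)} = \left(W^{2} - 48 W\right) + 327 = 327 + W^{2} - 48 W$)
$\sqrt{G{\left(m{\left(-22,20 \right)} \right)} + J} = \sqrt{\left(327 + 10^{2} - 480\right) - 151062} = \sqrt{\left(327 + 100 - 480\right) - 151062} = \sqrt{-53 - 151062} = \sqrt{-151115} = i \sqrt{151115}$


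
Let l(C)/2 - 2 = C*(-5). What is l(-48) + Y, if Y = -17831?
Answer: -17347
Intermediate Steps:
l(C) = 4 - 10*C (l(C) = 4 + 2*(C*(-5)) = 4 + 2*(-5*C) = 4 - 10*C)
l(-48) + Y = (4 - 10*(-48)) - 17831 = (4 + 480) - 17831 = 484 - 17831 = -17347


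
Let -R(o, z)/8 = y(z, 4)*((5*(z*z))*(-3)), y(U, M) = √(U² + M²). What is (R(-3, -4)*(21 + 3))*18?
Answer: 3317760*√2 ≈ 4.6920e+6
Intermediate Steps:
y(U, M) = √(M² + U²)
R(o, z) = 120*z²*√(16 + z²) (R(o, z) = -8*√(4² + z²)*(5*(z*z))*(-3) = -8*√(16 + z²)*(5*z²)*(-3) = -8*√(16 + z²)*(-15*z²) = -(-120)*z²*√(16 + z²) = 120*z²*√(16 + z²))
(R(-3, -4)*(21 + 3))*18 = ((120*(-4)²*√(16 + (-4)²))*(21 + 3))*18 = ((120*16*√(16 + 16))*24)*18 = ((120*16*√32)*24)*18 = ((120*16*(4*√2))*24)*18 = ((7680*√2)*24)*18 = (184320*√2)*18 = 3317760*√2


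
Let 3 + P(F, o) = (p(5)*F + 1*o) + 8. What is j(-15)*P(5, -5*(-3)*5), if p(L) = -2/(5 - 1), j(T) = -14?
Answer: -1085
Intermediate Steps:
p(L) = -½ (p(L) = -2/4 = (¼)*(-2) = -½)
P(F, o) = 5 + o - F/2 (P(F, o) = -3 + ((-F/2 + 1*o) + 8) = -3 + ((-F/2 + o) + 8) = -3 + ((o - F/2) + 8) = -3 + (8 + o - F/2) = 5 + o - F/2)
j(-15)*P(5, -5*(-3)*5) = -14*(5 - 5*(-3)*5 - ½*5) = -14*(5 + 15*5 - 5/2) = -14*(5 + 75 - 5/2) = -14*155/2 = -1085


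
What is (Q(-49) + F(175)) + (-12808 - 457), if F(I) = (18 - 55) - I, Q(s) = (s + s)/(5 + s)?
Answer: -296445/22 ≈ -13475.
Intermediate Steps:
Q(s) = 2*s/(5 + s) (Q(s) = (2*s)/(5 + s) = 2*s/(5 + s))
F(I) = -37 - I
(Q(-49) + F(175)) + (-12808 - 457) = (2*(-49)/(5 - 49) + (-37 - 1*175)) + (-12808 - 457) = (2*(-49)/(-44) + (-37 - 175)) - 13265 = (2*(-49)*(-1/44) - 212) - 13265 = (49/22 - 212) - 13265 = -4615/22 - 13265 = -296445/22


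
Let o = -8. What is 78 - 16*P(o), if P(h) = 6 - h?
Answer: -146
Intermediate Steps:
78 - 16*P(o) = 78 - 16*(6 - 1*(-8)) = 78 - 16*(6 + 8) = 78 - 16*14 = 78 - 224 = -146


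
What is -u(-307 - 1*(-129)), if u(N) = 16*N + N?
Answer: 3026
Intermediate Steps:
u(N) = 17*N
-u(-307 - 1*(-129)) = -17*(-307 - 1*(-129)) = -17*(-307 + 129) = -17*(-178) = -1*(-3026) = 3026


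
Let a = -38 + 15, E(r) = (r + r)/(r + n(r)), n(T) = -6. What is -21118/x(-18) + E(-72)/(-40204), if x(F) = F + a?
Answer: 2759340988/5357183 ≈ 515.07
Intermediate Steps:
E(r) = 2*r/(-6 + r) (E(r) = (r + r)/(r - 6) = (2*r)/(-6 + r) = 2*r/(-6 + r))
a = -23
x(F) = -23 + F (x(F) = F - 23 = -23 + F)
-21118/x(-18) + E(-72)/(-40204) = -21118/(-23 - 18) + (2*(-72)/(-6 - 72))/(-40204) = -21118/(-41) + (2*(-72)/(-78))*(-1/40204) = -21118*(-1/41) + (2*(-72)*(-1/78))*(-1/40204) = 21118/41 + (24/13)*(-1/40204) = 21118/41 - 6/130663 = 2759340988/5357183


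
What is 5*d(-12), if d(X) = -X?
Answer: 60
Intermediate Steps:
5*d(-12) = 5*(-1*(-12)) = 5*12 = 60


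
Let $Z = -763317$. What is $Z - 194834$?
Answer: $-958151$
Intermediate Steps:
$Z - 194834 = -763317 - 194834 = -958151$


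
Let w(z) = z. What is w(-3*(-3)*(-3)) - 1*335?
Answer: -362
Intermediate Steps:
w(-3*(-3)*(-3)) - 1*335 = -3*(-3)*(-3) - 1*335 = 9*(-3) - 335 = -27 - 335 = -362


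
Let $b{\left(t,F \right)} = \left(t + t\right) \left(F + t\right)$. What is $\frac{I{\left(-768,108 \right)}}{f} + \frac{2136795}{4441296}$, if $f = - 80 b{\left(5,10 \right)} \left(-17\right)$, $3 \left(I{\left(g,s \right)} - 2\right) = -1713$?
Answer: $\frac{9028730887}{18875508000} \approx 0.47833$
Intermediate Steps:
$I{\left(g,s \right)} = -569$ ($I{\left(g,s \right)} = 2 + \frac{1}{3} \left(-1713\right) = 2 - 571 = -569$)
$b{\left(t,F \right)} = 2 t \left(F + t\right)$
$f = 204000$ ($f = - 80 \cdot 2 \cdot 5 \left(10 + 5\right) \left(-17\right) = - 80 \cdot 2 \cdot 5 \cdot 15 \left(-17\right) = \left(-80\right) 150 \left(-17\right) = \left(-12000\right) \left(-17\right) = 204000$)
$\frac{I{\left(-768,108 \right)}}{f} + \frac{2136795}{4441296} = - \frac{569}{204000} + \frac{2136795}{4441296} = \left(-569\right) \frac{1}{204000} + 2136795 \cdot \frac{1}{4441296} = - \frac{569}{204000} + \frac{712265}{1480432} = \frac{9028730887}{18875508000}$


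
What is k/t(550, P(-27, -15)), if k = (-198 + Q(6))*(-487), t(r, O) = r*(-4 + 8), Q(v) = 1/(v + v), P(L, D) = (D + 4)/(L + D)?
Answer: 46265/1056 ≈ 43.812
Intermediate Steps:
P(L, D) = (4 + D)/(D + L)
Q(v) = 1/(2*v)
t(r, O) = 4*r (t(r, O) = r*4 = 4*r)
k = 1156625/12 (k = (-198 + (½)/6)*(-487) = (-198 + (½)*(⅙))*(-487) = (-198 + 1/12)*(-487) = -2375/12*(-487) = 1156625/12 ≈ 96385.)
k/t(550, P(-27, -15)) = 1156625/(12*((4*550))) = (1156625/12)/2200 = (1156625/12)*(1/2200) = 46265/1056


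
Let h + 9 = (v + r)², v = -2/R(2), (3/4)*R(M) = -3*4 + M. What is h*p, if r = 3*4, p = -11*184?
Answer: -14028597/50 ≈ -2.8057e+5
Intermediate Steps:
p = -2024
R(M) = -16 + 4*M/3 (R(M) = 4*(-3*4 + M)/3 = 4*(-12 + M)/3 = -16 + 4*M/3)
r = 12
v = 3/20 (v = -2/(-16 + (4/3)*2) = -2/(-16 + 8/3) = -2/(-40/3) = -2*(-3/40) = 3/20 ≈ 0.15000)
h = 55449/400 (h = -9 + (3/20 + 12)² = -9 + (243/20)² = -9 + 59049/400 = 55449/400 ≈ 138.62)
h*p = (55449/400)*(-2024) = -14028597/50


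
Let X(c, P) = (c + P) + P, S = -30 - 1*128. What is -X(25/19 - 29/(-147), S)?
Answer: 878362/2793 ≈ 314.49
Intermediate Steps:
S = -158 (S = -30 - 128 = -158)
X(c, P) = c + 2*P (X(c, P) = (P + c) + P = c + 2*P)
-X(25/19 - 29/(-147), S) = -((25/19 - 29/(-147)) + 2*(-158)) = -((25*(1/19) - 29*(-1/147)) - 316) = -((25/19 + 29/147) - 316) = -(4226/2793 - 316) = -1*(-878362/2793) = 878362/2793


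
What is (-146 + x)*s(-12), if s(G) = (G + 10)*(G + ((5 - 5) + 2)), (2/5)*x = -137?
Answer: -9770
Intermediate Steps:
x = -685/2 (x = (5/2)*(-137) = -685/2 ≈ -342.50)
s(G) = (2 + G)*(10 + G) (s(G) = (10 + G)*(G + (0 + 2)) = (10 + G)*(G + 2) = (10 + G)*(2 + G) = (2 + G)*(10 + G))
(-146 + x)*s(-12) = (-146 - 685/2)*(20 + (-12)² + 12*(-12)) = -977*(20 + 144 - 144)/2 = -977/2*20 = -9770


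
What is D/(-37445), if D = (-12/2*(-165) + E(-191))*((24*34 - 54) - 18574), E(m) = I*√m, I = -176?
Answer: 3526776/7489 - 3134912*I*√191/37445 ≈ 470.93 - 1157.0*I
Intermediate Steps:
E(m) = -176*√m
D = -17633880 + 3134912*I*√191 (D = (-12/2*(-165) - 176*I*√191)*((24*34 - 54) - 18574) = (-12*½*(-165) - 176*I*√191)*((816 - 54) - 18574) = (-6*(-165) - 176*I*√191)*(762 - 18574) = (990 - 176*I*√191)*(-17812) = -17633880 + 3134912*I*√191 ≈ -1.7634e+7 + 4.3325e+7*I)
D/(-37445) = (-17633880 + 3134912*I*√191)/(-37445) = (-17633880 + 3134912*I*√191)*(-1/37445) = 3526776/7489 - 3134912*I*√191/37445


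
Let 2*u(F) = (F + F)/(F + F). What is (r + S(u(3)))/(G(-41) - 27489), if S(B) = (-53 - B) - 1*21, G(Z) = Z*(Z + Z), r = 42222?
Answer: -3665/2098 ≈ -1.7469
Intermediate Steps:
u(F) = ½ (u(F) = ((F + F)/(F + F))/2 = ((2*F)/((2*F)))/2 = ((2*F)*(1/(2*F)))/2 = (½)*1 = ½)
G(Z) = 2*Z² (G(Z) = Z*(2*Z) = 2*Z²)
S(B) = -74 - B (S(B) = (-53 - B) - 21 = -74 - B)
(r + S(u(3)))/(G(-41) - 27489) = (42222 + (-74 - 1*½))/(2*(-41)² - 27489) = (42222 + (-74 - ½))/(2*1681 - 27489) = (42222 - 149/2)/(3362 - 27489) = (84295/2)/(-24127) = (84295/2)*(-1/24127) = -3665/2098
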